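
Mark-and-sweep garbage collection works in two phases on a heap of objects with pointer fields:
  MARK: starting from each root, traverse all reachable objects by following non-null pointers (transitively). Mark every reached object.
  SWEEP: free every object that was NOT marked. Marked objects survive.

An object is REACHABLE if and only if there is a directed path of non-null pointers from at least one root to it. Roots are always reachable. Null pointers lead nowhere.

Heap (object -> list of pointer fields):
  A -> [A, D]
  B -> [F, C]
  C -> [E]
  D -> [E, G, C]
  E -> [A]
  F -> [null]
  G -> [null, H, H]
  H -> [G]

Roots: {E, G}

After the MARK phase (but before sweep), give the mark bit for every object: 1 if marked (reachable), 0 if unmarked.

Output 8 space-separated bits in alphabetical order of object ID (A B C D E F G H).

Answer: 1 0 1 1 1 0 1 1

Derivation:
Roots: E G
Mark E: refs=A, marked=E
Mark G: refs=null H H, marked=E G
Mark A: refs=A D, marked=A E G
Mark H: refs=G, marked=A E G H
Mark D: refs=E G C, marked=A D E G H
Mark C: refs=E, marked=A C D E G H
Unmarked (collected): B F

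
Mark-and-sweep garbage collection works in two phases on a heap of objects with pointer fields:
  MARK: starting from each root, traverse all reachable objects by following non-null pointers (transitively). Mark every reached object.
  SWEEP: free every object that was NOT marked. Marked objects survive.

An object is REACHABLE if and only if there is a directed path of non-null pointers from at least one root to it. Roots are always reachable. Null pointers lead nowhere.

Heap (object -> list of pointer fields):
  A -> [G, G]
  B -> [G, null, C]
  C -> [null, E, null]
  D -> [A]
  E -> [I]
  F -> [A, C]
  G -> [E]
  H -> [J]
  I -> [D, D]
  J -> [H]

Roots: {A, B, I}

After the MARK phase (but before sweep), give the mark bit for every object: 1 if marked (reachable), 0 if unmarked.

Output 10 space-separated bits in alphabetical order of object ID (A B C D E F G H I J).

Answer: 1 1 1 1 1 0 1 0 1 0

Derivation:
Roots: A B I
Mark A: refs=G G, marked=A
Mark B: refs=G null C, marked=A B
Mark I: refs=D D, marked=A B I
Mark G: refs=E, marked=A B G I
Mark C: refs=null E null, marked=A B C G I
Mark D: refs=A, marked=A B C D G I
Mark E: refs=I, marked=A B C D E G I
Unmarked (collected): F H J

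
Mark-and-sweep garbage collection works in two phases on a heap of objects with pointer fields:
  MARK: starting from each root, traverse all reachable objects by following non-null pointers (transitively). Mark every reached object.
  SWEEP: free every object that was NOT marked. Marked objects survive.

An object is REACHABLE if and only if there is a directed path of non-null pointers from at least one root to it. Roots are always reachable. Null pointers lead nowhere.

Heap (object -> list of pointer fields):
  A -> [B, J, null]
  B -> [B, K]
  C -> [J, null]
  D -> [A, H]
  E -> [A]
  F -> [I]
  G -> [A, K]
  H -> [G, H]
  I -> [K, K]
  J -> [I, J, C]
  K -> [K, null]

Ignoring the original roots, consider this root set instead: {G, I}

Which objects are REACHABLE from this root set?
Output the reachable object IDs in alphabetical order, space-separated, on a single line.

Answer: A B C G I J K

Derivation:
Roots: G I
Mark G: refs=A K, marked=G
Mark I: refs=K K, marked=G I
Mark A: refs=B J null, marked=A G I
Mark K: refs=K null, marked=A G I K
Mark B: refs=B K, marked=A B G I K
Mark J: refs=I J C, marked=A B G I J K
Mark C: refs=J null, marked=A B C G I J K
Unmarked (collected): D E F H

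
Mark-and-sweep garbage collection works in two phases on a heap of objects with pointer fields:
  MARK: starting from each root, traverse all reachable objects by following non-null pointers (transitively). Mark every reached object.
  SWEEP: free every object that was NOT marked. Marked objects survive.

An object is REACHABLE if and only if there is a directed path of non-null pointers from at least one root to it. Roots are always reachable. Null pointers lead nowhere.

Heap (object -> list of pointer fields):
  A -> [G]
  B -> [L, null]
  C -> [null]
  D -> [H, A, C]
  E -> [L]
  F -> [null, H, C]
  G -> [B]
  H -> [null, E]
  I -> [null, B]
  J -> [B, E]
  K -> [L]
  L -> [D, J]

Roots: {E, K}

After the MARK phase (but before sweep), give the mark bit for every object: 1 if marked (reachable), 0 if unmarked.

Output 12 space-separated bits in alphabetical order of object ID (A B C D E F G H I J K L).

Roots: E K
Mark E: refs=L, marked=E
Mark K: refs=L, marked=E K
Mark L: refs=D J, marked=E K L
Mark D: refs=H A C, marked=D E K L
Mark J: refs=B E, marked=D E J K L
Mark H: refs=null E, marked=D E H J K L
Mark A: refs=G, marked=A D E H J K L
Mark C: refs=null, marked=A C D E H J K L
Mark B: refs=L null, marked=A B C D E H J K L
Mark G: refs=B, marked=A B C D E G H J K L
Unmarked (collected): F I

Answer: 1 1 1 1 1 0 1 1 0 1 1 1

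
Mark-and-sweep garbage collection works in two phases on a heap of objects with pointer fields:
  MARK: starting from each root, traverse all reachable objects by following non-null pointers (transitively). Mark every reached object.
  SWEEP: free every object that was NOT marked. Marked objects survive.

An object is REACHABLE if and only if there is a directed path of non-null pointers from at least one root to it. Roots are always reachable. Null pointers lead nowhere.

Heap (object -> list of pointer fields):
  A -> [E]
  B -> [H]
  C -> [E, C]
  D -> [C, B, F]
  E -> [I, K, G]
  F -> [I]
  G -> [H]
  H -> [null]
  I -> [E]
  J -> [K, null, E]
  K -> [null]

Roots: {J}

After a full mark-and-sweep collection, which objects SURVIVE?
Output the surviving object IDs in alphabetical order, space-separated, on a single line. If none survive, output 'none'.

Roots: J
Mark J: refs=K null E, marked=J
Mark K: refs=null, marked=J K
Mark E: refs=I K G, marked=E J K
Mark I: refs=E, marked=E I J K
Mark G: refs=H, marked=E G I J K
Mark H: refs=null, marked=E G H I J K
Unmarked (collected): A B C D F

Answer: E G H I J K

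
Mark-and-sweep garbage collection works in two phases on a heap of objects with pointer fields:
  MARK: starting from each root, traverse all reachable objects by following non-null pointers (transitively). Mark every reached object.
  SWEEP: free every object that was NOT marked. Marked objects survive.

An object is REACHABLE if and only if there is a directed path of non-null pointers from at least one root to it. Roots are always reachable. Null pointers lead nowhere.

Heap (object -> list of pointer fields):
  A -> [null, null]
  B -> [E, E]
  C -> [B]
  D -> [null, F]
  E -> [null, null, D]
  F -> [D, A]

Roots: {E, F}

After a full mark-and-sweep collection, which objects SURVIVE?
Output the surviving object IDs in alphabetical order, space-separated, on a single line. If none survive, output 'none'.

Answer: A D E F

Derivation:
Roots: E F
Mark E: refs=null null D, marked=E
Mark F: refs=D A, marked=E F
Mark D: refs=null F, marked=D E F
Mark A: refs=null null, marked=A D E F
Unmarked (collected): B C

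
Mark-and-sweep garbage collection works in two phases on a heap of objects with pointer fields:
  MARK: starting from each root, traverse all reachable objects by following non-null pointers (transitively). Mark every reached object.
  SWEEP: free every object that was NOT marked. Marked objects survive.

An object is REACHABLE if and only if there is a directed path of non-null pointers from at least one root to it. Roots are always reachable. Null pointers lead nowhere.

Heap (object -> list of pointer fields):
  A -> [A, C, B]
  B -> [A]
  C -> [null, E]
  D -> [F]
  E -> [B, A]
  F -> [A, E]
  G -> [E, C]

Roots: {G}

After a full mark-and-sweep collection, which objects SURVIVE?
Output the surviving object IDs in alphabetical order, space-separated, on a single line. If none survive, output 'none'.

Roots: G
Mark G: refs=E C, marked=G
Mark E: refs=B A, marked=E G
Mark C: refs=null E, marked=C E G
Mark B: refs=A, marked=B C E G
Mark A: refs=A C B, marked=A B C E G
Unmarked (collected): D F

Answer: A B C E G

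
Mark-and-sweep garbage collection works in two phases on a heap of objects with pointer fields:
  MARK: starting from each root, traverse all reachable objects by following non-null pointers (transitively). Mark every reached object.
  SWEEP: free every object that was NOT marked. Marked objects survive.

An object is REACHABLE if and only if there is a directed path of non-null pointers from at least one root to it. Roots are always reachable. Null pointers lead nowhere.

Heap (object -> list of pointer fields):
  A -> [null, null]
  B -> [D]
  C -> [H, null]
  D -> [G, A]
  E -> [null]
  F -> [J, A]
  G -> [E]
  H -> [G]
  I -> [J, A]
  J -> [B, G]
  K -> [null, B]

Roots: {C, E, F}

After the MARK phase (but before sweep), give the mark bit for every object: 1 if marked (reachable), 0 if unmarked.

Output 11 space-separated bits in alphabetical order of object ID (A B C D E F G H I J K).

Answer: 1 1 1 1 1 1 1 1 0 1 0

Derivation:
Roots: C E F
Mark C: refs=H null, marked=C
Mark E: refs=null, marked=C E
Mark F: refs=J A, marked=C E F
Mark H: refs=G, marked=C E F H
Mark J: refs=B G, marked=C E F H J
Mark A: refs=null null, marked=A C E F H J
Mark G: refs=E, marked=A C E F G H J
Mark B: refs=D, marked=A B C E F G H J
Mark D: refs=G A, marked=A B C D E F G H J
Unmarked (collected): I K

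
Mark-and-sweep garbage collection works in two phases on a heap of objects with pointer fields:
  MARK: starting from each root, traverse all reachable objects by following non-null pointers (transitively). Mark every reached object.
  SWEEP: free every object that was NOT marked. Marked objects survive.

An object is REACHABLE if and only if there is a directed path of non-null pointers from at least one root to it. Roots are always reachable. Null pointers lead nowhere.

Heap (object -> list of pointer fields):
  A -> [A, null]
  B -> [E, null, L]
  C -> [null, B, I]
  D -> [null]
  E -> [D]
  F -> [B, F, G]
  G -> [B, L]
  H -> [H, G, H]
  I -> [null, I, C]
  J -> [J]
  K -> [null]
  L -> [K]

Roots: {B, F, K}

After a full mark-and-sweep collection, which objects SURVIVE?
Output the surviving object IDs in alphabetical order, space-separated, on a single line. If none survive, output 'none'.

Answer: B D E F G K L

Derivation:
Roots: B F K
Mark B: refs=E null L, marked=B
Mark F: refs=B F G, marked=B F
Mark K: refs=null, marked=B F K
Mark E: refs=D, marked=B E F K
Mark L: refs=K, marked=B E F K L
Mark G: refs=B L, marked=B E F G K L
Mark D: refs=null, marked=B D E F G K L
Unmarked (collected): A C H I J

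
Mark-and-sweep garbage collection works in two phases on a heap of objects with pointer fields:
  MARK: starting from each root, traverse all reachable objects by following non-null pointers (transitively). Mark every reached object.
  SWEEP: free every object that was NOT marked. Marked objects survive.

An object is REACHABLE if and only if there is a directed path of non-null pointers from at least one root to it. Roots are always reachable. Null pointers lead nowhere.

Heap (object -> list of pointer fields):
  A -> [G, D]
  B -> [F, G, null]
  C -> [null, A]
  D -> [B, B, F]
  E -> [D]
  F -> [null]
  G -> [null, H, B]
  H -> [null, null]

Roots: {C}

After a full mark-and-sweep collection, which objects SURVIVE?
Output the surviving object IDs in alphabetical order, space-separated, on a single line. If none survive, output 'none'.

Roots: C
Mark C: refs=null A, marked=C
Mark A: refs=G D, marked=A C
Mark G: refs=null H B, marked=A C G
Mark D: refs=B B F, marked=A C D G
Mark H: refs=null null, marked=A C D G H
Mark B: refs=F G null, marked=A B C D G H
Mark F: refs=null, marked=A B C D F G H
Unmarked (collected): E

Answer: A B C D F G H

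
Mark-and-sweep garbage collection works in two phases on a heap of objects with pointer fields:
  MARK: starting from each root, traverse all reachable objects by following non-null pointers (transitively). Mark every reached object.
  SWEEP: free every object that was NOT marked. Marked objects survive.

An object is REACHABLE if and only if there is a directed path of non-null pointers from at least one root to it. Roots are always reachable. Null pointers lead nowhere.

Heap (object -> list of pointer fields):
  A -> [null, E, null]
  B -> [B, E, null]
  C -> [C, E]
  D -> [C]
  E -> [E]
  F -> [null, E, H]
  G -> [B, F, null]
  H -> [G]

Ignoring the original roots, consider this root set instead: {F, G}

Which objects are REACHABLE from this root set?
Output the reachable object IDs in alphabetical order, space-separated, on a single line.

Roots: F G
Mark F: refs=null E H, marked=F
Mark G: refs=B F null, marked=F G
Mark E: refs=E, marked=E F G
Mark H: refs=G, marked=E F G H
Mark B: refs=B E null, marked=B E F G H
Unmarked (collected): A C D

Answer: B E F G H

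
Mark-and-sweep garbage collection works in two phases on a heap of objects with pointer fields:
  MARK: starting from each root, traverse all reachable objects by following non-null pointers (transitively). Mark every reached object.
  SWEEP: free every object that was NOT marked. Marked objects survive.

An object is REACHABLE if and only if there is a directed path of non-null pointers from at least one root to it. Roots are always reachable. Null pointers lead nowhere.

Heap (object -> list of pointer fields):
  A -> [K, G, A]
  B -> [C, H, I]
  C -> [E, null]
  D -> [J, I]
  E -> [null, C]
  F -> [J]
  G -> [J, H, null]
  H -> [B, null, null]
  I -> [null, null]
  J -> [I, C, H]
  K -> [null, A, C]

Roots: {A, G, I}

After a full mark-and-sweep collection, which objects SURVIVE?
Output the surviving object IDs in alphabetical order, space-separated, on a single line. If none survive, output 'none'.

Roots: A G I
Mark A: refs=K G A, marked=A
Mark G: refs=J H null, marked=A G
Mark I: refs=null null, marked=A G I
Mark K: refs=null A C, marked=A G I K
Mark J: refs=I C H, marked=A G I J K
Mark H: refs=B null null, marked=A G H I J K
Mark C: refs=E null, marked=A C G H I J K
Mark B: refs=C H I, marked=A B C G H I J K
Mark E: refs=null C, marked=A B C E G H I J K
Unmarked (collected): D F

Answer: A B C E G H I J K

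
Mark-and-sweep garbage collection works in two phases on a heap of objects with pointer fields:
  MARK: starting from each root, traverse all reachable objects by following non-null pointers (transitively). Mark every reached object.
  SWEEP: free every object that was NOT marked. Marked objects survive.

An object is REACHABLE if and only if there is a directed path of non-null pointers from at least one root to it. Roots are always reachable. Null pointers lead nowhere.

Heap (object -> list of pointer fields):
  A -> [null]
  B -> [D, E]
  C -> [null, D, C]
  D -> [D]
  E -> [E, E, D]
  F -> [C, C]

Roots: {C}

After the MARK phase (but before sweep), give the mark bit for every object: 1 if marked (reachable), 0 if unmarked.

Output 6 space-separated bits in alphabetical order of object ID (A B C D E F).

Answer: 0 0 1 1 0 0

Derivation:
Roots: C
Mark C: refs=null D C, marked=C
Mark D: refs=D, marked=C D
Unmarked (collected): A B E F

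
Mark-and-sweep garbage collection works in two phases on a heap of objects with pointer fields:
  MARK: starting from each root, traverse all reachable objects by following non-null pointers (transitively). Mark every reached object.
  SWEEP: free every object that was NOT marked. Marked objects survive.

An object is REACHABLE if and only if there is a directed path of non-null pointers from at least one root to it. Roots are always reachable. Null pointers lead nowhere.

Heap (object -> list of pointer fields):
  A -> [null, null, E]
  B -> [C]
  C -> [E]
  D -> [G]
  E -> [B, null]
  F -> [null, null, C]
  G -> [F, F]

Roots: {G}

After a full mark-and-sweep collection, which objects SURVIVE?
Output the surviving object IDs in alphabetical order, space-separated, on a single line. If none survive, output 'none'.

Answer: B C E F G

Derivation:
Roots: G
Mark G: refs=F F, marked=G
Mark F: refs=null null C, marked=F G
Mark C: refs=E, marked=C F G
Mark E: refs=B null, marked=C E F G
Mark B: refs=C, marked=B C E F G
Unmarked (collected): A D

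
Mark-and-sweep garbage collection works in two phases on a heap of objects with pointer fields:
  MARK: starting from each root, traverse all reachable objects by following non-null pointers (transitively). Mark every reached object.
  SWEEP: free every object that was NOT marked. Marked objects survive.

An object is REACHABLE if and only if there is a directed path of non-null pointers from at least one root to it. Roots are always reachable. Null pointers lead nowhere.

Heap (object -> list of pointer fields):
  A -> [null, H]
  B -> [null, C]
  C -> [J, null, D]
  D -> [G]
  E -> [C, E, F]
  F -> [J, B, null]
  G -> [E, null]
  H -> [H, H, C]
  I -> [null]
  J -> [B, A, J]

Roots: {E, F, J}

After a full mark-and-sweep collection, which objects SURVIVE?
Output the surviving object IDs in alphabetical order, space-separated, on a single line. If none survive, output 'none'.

Roots: E F J
Mark E: refs=C E F, marked=E
Mark F: refs=J B null, marked=E F
Mark J: refs=B A J, marked=E F J
Mark C: refs=J null D, marked=C E F J
Mark B: refs=null C, marked=B C E F J
Mark A: refs=null H, marked=A B C E F J
Mark D: refs=G, marked=A B C D E F J
Mark H: refs=H H C, marked=A B C D E F H J
Mark G: refs=E null, marked=A B C D E F G H J
Unmarked (collected): I

Answer: A B C D E F G H J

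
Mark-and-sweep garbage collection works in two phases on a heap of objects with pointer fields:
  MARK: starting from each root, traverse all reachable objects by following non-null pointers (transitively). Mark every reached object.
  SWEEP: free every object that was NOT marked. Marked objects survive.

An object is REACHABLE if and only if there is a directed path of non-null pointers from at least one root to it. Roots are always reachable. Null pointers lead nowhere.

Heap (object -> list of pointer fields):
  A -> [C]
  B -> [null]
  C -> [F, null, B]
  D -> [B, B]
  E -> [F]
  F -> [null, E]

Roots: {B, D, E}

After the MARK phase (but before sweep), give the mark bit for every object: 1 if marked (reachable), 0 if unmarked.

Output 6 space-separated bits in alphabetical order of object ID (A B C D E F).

Answer: 0 1 0 1 1 1

Derivation:
Roots: B D E
Mark B: refs=null, marked=B
Mark D: refs=B B, marked=B D
Mark E: refs=F, marked=B D E
Mark F: refs=null E, marked=B D E F
Unmarked (collected): A C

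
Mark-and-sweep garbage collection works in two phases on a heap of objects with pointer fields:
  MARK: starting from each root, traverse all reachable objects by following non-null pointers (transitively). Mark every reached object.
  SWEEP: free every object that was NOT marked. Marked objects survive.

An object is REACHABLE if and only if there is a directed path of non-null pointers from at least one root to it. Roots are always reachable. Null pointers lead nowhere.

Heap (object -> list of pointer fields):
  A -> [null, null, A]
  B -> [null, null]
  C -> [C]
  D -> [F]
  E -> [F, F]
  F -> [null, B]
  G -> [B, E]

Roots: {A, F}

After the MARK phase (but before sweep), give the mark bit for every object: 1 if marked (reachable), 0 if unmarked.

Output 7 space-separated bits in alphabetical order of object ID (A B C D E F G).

Answer: 1 1 0 0 0 1 0

Derivation:
Roots: A F
Mark A: refs=null null A, marked=A
Mark F: refs=null B, marked=A F
Mark B: refs=null null, marked=A B F
Unmarked (collected): C D E G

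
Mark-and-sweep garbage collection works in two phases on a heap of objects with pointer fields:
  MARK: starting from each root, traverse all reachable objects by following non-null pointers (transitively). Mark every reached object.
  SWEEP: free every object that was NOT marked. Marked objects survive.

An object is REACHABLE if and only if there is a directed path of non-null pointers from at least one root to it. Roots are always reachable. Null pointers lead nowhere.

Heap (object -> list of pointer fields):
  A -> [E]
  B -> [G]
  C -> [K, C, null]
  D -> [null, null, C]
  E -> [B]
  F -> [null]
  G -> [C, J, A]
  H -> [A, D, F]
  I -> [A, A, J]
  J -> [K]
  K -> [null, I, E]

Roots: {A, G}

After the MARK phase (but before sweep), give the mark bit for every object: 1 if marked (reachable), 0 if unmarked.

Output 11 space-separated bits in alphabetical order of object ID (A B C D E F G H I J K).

Answer: 1 1 1 0 1 0 1 0 1 1 1

Derivation:
Roots: A G
Mark A: refs=E, marked=A
Mark G: refs=C J A, marked=A G
Mark E: refs=B, marked=A E G
Mark C: refs=K C null, marked=A C E G
Mark J: refs=K, marked=A C E G J
Mark B: refs=G, marked=A B C E G J
Mark K: refs=null I E, marked=A B C E G J K
Mark I: refs=A A J, marked=A B C E G I J K
Unmarked (collected): D F H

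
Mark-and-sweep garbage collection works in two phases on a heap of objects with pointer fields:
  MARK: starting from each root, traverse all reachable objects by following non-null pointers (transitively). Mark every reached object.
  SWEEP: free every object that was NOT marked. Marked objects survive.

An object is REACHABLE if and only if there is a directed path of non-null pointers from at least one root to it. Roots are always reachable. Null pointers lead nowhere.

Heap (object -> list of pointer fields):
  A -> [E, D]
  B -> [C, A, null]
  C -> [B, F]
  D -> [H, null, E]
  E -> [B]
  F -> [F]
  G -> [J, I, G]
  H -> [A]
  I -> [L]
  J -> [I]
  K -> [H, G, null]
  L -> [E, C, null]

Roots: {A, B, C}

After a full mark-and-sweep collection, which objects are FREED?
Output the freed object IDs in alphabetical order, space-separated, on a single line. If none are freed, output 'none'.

Answer: G I J K L

Derivation:
Roots: A B C
Mark A: refs=E D, marked=A
Mark B: refs=C A null, marked=A B
Mark C: refs=B F, marked=A B C
Mark E: refs=B, marked=A B C E
Mark D: refs=H null E, marked=A B C D E
Mark F: refs=F, marked=A B C D E F
Mark H: refs=A, marked=A B C D E F H
Unmarked (collected): G I J K L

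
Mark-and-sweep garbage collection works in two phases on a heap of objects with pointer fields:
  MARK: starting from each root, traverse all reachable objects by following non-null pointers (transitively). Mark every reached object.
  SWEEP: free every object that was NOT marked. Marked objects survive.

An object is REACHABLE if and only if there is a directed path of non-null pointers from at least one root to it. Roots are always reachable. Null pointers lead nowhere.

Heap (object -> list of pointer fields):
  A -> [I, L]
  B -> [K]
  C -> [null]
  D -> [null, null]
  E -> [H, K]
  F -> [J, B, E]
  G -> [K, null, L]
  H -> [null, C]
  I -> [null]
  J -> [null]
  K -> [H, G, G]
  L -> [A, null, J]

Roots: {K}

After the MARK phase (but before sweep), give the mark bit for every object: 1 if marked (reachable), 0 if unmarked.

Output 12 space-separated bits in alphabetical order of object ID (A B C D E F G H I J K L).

Roots: K
Mark K: refs=H G G, marked=K
Mark H: refs=null C, marked=H K
Mark G: refs=K null L, marked=G H K
Mark C: refs=null, marked=C G H K
Mark L: refs=A null J, marked=C G H K L
Mark A: refs=I L, marked=A C G H K L
Mark J: refs=null, marked=A C G H J K L
Mark I: refs=null, marked=A C G H I J K L
Unmarked (collected): B D E F

Answer: 1 0 1 0 0 0 1 1 1 1 1 1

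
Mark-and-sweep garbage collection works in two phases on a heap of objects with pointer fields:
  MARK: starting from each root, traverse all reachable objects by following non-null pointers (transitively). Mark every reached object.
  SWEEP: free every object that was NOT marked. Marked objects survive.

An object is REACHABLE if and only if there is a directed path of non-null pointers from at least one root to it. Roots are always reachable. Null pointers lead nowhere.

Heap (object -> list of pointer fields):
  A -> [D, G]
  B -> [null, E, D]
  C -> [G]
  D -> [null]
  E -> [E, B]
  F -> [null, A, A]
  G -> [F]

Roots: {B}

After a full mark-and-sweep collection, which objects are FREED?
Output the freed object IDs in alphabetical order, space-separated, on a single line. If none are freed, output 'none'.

Answer: A C F G

Derivation:
Roots: B
Mark B: refs=null E D, marked=B
Mark E: refs=E B, marked=B E
Mark D: refs=null, marked=B D E
Unmarked (collected): A C F G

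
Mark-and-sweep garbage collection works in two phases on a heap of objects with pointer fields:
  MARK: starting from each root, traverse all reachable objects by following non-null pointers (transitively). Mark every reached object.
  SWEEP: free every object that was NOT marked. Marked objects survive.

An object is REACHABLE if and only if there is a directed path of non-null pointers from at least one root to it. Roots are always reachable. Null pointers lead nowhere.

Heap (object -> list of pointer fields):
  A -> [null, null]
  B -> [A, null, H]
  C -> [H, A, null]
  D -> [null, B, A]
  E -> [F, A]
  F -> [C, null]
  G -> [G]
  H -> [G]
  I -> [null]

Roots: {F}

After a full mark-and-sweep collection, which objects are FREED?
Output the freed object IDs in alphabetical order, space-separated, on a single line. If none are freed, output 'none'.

Roots: F
Mark F: refs=C null, marked=F
Mark C: refs=H A null, marked=C F
Mark H: refs=G, marked=C F H
Mark A: refs=null null, marked=A C F H
Mark G: refs=G, marked=A C F G H
Unmarked (collected): B D E I

Answer: B D E I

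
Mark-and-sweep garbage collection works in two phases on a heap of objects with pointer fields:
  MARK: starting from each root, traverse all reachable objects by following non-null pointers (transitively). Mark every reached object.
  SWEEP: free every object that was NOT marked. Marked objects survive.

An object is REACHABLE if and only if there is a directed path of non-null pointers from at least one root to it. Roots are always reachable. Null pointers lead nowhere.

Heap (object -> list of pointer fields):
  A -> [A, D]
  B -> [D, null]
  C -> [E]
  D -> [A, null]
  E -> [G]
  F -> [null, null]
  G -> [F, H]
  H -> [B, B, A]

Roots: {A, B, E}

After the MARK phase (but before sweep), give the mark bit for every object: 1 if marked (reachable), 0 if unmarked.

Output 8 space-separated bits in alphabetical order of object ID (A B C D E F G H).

Answer: 1 1 0 1 1 1 1 1

Derivation:
Roots: A B E
Mark A: refs=A D, marked=A
Mark B: refs=D null, marked=A B
Mark E: refs=G, marked=A B E
Mark D: refs=A null, marked=A B D E
Mark G: refs=F H, marked=A B D E G
Mark F: refs=null null, marked=A B D E F G
Mark H: refs=B B A, marked=A B D E F G H
Unmarked (collected): C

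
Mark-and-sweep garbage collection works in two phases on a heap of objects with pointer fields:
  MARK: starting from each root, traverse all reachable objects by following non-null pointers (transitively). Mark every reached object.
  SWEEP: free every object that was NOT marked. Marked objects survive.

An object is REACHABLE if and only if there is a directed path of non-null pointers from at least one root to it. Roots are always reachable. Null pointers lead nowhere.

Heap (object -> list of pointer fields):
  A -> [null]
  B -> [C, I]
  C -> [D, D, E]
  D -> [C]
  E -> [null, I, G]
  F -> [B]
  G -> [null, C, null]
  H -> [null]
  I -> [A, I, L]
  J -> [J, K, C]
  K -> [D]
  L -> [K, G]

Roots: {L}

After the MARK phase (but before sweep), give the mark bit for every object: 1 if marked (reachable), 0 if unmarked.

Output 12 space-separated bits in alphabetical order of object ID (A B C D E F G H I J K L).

Answer: 1 0 1 1 1 0 1 0 1 0 1 1

Derivation:
Roots: L
Mark L: refs=K G, marked=L
Mark K: refs=D, marked=K L
Mark G: refs=null C null, marked=G K L
Mark D: refs=C, marked=D G K L
Mark C: refs=D D E, marked=C D G K L
Mark E: refs=null I G, marked=C D E G K L
Mark I: refs=A I L, marked=C D E G I K L
Mark A: refs=null, marked=A C D E G I K L
Unmarked (collected): B F H J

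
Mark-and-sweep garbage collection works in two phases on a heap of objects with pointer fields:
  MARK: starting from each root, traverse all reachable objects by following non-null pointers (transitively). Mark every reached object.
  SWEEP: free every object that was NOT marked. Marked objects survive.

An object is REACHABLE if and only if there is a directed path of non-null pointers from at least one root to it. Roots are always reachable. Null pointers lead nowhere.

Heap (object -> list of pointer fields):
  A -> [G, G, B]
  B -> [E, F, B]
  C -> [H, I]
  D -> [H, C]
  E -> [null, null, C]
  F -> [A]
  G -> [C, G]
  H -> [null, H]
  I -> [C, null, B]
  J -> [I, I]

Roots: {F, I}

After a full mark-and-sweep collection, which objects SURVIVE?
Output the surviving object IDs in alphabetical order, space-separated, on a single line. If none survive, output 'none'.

Answer: A B C E F G H I

Derivation:
Roots: F I
Mark F: refs=A, marked=F
Mark I: refs=C null B, marked=F I
Mark A: refs=G G B, marked=A F I
Mark C: refs=H I, marked=A C F I
Mark B: refs=E F B, marked=A B C F I
Mark G: refs=C G, marked=A B C F G I
Mark H: refs=null H, marked=A B C F G H I
Mark E: refs=null null C, marked=A B C E F G H I
Unmarked (collected): D J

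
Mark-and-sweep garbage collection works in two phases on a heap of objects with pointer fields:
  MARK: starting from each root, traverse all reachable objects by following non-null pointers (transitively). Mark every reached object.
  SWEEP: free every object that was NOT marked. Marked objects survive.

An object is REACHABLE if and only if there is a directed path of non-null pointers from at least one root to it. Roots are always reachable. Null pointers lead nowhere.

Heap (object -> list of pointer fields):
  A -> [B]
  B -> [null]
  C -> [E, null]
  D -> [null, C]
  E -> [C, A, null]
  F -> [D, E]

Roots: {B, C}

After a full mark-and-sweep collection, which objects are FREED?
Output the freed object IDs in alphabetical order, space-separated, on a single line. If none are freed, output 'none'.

Answer: D F

Derivation:
Roots: B C
Mark B: refs=null, marked=B
Mark C: refs=E null, marked=B C
Mark E: refs=C A null, marked=B C E
Mark A: refs=B, marked=A B C E
Unmarked (collected): D F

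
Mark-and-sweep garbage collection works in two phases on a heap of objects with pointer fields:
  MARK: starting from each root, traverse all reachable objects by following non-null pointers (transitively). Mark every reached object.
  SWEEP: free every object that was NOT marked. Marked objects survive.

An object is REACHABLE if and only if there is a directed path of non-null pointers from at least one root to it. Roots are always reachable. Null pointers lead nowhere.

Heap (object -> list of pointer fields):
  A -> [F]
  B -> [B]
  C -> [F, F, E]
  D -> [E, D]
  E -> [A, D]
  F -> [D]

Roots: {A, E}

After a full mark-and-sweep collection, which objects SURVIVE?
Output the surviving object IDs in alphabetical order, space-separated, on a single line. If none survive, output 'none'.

Answer: A D E F

Derivation:
Roots: A E
Mark A: refs=F, marked=A
Mark E: refs=A D, marked=A E
Mark F: refs=D, marked=A E F
Mark D: refs=E D, marked=A D E F
Unmarked (collected): B C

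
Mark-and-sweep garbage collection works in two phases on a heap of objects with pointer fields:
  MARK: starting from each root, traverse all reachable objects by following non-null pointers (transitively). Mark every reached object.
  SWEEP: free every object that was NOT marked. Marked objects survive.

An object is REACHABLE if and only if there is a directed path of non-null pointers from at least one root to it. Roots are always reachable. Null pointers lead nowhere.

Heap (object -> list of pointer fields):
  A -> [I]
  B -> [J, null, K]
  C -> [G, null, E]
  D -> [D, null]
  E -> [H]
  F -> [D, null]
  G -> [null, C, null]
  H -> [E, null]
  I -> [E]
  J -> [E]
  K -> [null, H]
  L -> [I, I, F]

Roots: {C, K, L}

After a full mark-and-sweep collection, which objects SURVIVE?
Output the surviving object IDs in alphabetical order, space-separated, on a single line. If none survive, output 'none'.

Roots: C K L
Mark C: refs=G null E, marked=C
Mark K: refs=null H, marked=C K
Mark L: refs=I I F, marked=C K L
Mark G: refs=null C null, marked=C G K L
Mark E: refs=H, marked=C E G K L
Mark H: refs=E null, marked=C E G H K L
Mark I: refs=E, marked=C E G H I K L
Mark F: refs=D null, marked=C E F G H I K L
Mark D: refs=D null, marked=C D E F G H I K L
Unmarked (collected): A B J

Answer: C D E F G H I K L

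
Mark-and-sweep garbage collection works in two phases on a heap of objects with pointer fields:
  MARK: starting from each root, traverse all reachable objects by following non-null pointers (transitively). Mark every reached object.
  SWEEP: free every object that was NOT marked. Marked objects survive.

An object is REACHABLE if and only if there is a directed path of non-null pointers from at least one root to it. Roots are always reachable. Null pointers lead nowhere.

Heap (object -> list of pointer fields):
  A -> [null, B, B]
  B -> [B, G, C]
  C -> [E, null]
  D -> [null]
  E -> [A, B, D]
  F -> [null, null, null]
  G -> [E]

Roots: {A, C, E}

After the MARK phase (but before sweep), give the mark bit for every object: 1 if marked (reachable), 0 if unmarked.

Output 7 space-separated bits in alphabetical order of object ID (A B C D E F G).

Roots: A C E
Mark A: refs=null B B, marked=A
Mark C: refs=E null, marked=A C
Mark E: refs=A B D, marked=A C E
Mark B: refs=B G C, marked=A B C E
Mark D: refs=null, marked=A B C D E
Mark G: refs=E, marked=A B C D E G
Unmarked (collected): F

Answer: 1 1 1 1 1 0 1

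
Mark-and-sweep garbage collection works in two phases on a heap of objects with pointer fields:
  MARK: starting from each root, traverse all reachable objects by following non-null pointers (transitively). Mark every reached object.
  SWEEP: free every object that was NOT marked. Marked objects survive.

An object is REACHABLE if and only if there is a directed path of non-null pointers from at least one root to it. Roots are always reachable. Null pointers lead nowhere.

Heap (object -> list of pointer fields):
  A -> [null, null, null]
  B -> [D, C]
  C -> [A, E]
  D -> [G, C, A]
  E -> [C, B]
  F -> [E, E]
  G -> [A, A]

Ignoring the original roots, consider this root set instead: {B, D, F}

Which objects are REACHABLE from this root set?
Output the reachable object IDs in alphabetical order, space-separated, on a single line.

Answer: A B C D E F G

Derivation:
Roots: B D F
Mark B: refs=D C, marked=B
Mark D: refs=G C A, marked=B D
Mark F: refs=E E, marked=B D F
Mark C: refs=A E, marked=B C D F
Mark G: refs=A A, marked=B C D F G
Mark A: refs=null null null, marked=A B C D F G
Mark E: refs=C B, marked=A B C D E F G
Unmarked (collected): (none)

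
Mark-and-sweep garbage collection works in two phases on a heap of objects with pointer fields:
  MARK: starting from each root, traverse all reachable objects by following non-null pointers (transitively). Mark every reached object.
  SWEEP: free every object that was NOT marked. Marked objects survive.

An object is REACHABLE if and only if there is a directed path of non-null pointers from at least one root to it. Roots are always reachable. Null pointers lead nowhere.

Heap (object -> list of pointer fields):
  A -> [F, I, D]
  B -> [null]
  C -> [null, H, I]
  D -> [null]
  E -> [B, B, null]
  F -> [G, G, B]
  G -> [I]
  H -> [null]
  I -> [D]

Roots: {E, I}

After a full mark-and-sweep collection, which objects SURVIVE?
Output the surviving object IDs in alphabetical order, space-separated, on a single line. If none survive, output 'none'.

Answer: B D E I

Derivation:
Roots: E I
Mark E: refs=B B null, marked=E
Mark I: refs=D, marked=E I
Mark B: refs=null, marked=B E I
Mark D: refs=null, marked=B D E I
Unmarked (collected): A C F G H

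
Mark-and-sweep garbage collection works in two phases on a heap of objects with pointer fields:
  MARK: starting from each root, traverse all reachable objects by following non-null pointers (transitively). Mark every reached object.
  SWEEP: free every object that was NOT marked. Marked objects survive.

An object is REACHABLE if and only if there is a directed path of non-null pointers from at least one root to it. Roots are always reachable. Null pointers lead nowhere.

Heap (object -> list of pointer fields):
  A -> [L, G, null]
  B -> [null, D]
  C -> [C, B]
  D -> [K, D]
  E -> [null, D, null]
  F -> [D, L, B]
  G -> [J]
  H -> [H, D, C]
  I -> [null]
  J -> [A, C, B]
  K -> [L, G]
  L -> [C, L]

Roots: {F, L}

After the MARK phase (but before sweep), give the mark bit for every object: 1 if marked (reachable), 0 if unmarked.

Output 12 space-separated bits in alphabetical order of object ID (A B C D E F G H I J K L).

Roots: F L
Mark F: refs=D L B, marked=F
Mark L: refs=C L, marked=F L
Mark D: refs=K D, marked=D F L
Mark B: refs=null D, marked=B D F L
Mark C: refs=C B, marked=B C D F L
Mark K: refs=L G, marked=B C D F K L
Mark G: refs=J, marked=B C D F G K L
Mark J: refs=A C B, marked=B C D F G J K L
Mark A: refs=L G null, marked=A B C D F G J K L
Unmarked (collected): E H I

Answer: 1 1 1 1 0 1 1 0 0 1 1 1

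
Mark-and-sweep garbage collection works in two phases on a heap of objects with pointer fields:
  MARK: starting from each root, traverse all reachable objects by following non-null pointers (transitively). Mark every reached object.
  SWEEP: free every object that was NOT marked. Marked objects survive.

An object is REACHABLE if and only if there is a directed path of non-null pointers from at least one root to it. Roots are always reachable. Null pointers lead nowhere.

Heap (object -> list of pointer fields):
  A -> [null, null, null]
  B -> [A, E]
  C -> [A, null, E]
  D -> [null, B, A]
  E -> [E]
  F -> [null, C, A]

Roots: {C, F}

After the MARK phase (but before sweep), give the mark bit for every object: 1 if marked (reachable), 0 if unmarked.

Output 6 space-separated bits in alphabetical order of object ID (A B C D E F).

Answer: 1 0 1 0 1 1

Derivation:
Roots: C F
Mark C: refs=A null E, marked=C
Mark F: refs=null C A, marked=C F
Mark A: refs=null null null, marked=A C F
Mark E: refs=E, marked=A C E F
Unmarked (collected): B D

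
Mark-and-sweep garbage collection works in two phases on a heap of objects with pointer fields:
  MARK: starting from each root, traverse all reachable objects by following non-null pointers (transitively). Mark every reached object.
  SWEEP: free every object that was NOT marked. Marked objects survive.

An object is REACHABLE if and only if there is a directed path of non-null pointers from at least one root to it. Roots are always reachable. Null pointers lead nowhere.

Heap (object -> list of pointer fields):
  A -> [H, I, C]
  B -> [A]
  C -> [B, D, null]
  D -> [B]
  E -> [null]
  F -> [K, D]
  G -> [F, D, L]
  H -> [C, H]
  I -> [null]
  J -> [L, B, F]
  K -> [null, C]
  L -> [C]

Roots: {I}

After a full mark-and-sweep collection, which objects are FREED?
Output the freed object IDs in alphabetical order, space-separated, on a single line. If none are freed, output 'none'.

Roots: I
Mark I: refs=null, marked=I
Unmarked (collected): A B C D E F G H J K L

Answer: A B C D E F G H J K L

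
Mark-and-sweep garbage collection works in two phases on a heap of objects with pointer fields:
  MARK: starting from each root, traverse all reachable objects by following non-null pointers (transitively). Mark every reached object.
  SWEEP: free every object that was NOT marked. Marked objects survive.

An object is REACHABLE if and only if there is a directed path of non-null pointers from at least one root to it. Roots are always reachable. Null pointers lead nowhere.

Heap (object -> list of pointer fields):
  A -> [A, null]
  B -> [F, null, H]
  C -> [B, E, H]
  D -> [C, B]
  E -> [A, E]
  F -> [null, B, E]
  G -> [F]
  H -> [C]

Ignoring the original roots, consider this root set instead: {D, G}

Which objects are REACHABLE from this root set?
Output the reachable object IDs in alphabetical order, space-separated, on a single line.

Roots: D G
Mark D: refs=C B, marked=D
Mark G: refs=F, marked=D G
Mark C: refs=B E H, marked=C D G
Mark B: refs=F null H, marked=B C D G
Mark F: refs=null B E, marked=B C D F G
Mark E: refs=A E, marked=B C D E F G
Mark H: refs=C, marked=B C D E F G H
Mark A: refs=A null, marked=A B C D E F G H
Unmarked (collected): (none)

Answer: A B C D E F G H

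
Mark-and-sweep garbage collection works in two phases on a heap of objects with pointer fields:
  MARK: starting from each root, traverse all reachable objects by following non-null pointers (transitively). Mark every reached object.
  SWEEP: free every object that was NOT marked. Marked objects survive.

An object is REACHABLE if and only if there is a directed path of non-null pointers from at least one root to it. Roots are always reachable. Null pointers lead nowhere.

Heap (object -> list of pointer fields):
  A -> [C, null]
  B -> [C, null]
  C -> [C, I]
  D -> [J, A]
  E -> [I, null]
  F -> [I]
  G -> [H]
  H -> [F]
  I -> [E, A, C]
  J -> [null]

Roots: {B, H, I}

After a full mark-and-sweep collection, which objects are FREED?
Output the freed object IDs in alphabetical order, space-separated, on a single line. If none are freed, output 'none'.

Roots: B H I
Mark B: refs=C null, marked=B
Mark H: refs=F, marked=B H
Mark I: refs=E A C, marked=B H I
Mark C: refs=C I, marked=B C H I
Mark F: refs=I, marked=B C F H I
Mark E: refs=I null, marked=B C E F H I
Mark A: refs=C null, marked=A B C E F H I
Unmarked (collected): D G J

Answer: D G J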